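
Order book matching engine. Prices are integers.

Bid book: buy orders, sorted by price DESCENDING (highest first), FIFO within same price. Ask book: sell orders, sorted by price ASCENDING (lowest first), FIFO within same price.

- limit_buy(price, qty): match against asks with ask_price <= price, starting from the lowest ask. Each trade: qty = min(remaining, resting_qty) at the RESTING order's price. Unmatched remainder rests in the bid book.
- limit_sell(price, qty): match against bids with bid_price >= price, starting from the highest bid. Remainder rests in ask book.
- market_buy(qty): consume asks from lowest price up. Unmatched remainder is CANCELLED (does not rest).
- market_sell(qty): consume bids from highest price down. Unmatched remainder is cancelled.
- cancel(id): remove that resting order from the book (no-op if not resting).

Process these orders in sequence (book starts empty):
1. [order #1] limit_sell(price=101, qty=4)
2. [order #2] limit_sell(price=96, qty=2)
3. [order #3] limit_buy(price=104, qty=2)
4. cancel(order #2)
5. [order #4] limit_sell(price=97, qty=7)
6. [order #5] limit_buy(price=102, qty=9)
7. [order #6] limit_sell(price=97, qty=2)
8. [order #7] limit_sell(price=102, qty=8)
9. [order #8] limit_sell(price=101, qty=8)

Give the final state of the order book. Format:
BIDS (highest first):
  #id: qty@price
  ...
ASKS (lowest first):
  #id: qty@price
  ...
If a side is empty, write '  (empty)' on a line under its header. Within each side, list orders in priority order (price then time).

Answer: BIDS (highest first):
  (empty)
ASKS (lowest first):
  #6: 2@97
  #1: 2@101
  #8: 8@101
  #7: 8@102

Derivation:
After op 1 [order #1] limit_sell(price=101, qty=4): fills=none; bids=[-] asks=[#1:4@101]
After op 2 [order #2] limit_sell(price=96, qty=2): fills=none; bids=[-] asks=[#2:2@96 #1:4@101]
After op 3 [order #3] limit_buy(price=104, qty=2): fills=#3x#2:2@96; bids=[-] asks=[#1:4@101]
After op 4 cancel(order #2): fills=none; bids=[-] asks=[#1:4@101]
After op 5 [order #4] limit_sell(price=97, qty=7): fills=none; bids=[-] asks=[#4:7@97 #1:4@101]
After op 6 [order #5] limit_buy(price=102, qty=9): fills=#5x#4:7@97 #5x#1:2@101; bids=[-] asks=[#1:2@101]
After op 7 [order #6] limit_sell(price=97, qty=2): fills=none; bids=[-] asks=[#6:2@97 #1:2@101]
After op 8 [order #7] limit_sell(price=102, qty=8): fills=none; bids=[-] asks=[#6:2@97 #1:2@101 #7:8@102]
After op 9 [order #8] limit_sell(price=101, qty=8): fills=none; bids=[-] asks=[#6:2@97 #1:2@101 #8:8@101 #7:8@102]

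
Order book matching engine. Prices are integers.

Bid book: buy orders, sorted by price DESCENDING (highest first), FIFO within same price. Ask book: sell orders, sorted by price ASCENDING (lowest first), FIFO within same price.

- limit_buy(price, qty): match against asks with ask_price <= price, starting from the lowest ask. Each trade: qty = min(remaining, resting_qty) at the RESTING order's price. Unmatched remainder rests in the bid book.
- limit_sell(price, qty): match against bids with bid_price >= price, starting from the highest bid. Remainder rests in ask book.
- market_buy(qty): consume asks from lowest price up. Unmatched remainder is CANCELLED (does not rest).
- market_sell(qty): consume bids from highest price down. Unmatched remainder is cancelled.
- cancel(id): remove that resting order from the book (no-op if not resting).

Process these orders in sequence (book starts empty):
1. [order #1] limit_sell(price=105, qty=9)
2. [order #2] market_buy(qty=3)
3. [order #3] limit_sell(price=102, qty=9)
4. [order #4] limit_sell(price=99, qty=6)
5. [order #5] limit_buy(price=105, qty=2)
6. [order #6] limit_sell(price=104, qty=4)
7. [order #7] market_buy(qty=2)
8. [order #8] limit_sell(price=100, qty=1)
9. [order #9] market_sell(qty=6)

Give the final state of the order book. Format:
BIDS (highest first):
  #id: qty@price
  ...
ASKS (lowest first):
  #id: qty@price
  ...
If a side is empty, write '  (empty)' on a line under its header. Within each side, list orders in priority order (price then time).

Answer: BIDS (highest first):
  (empty)
ASKS (lowest first):
  #4: 2@99
  #8: 1@100
  #3: 9@102
  #6: 4@104
  #1: 6@105

Derivation:
After op 1 [order #1] limit_sell(price=105, qty=9): fills=none; bids=[-] asks=[#1:9@105]
After op 2 [order #2] market_buy(qty=3): fills=#2x#1:3@105; bids=[-] asks=[#1:6@105]
After op 3 [order #3] limit_sell(price=102, qty=9): fills=none; bids=[-] asks=[#3:9@102 #1:6@105]
After op 4 [order #4] limit_sell(price=99, qty=6): fills=none; bids=[-] asks=[#4:6@99 #3:9@102 #1:6@105]
After op 5 [order #5] limit_buy(price=105, qty=2): fills=#5x#4:2@99; bids=[-] asks=[#4:4@99 #3:9@102 #1:6@105]
After op 6 [order #6] limit_sell(price=104, qty=4): fills=none; bids=[-] asks=[#4:4@99 #3:9@102 #6:4@104 #1:6@105]
After op 7 [order #7] market_buy(qty=2): fills=#7x#4:2@99; bids=[-] asks=[#4:2@99 #3:9@102 #6:4@104 #1:6@105]
After op 8 [order #8] limit_sell(price=100, qty=1): fills=none; bids=[-] asks=[#4:2@99 #8:1@100 #3:9@102 #6:4@104 #1:6@105]
After op 9 [order #9] market_sell(qty=6): fills=none; bids=[-] asks=[#4:2@99 #8:1@100 #3:9@102 #6:4@104 #1:6@105]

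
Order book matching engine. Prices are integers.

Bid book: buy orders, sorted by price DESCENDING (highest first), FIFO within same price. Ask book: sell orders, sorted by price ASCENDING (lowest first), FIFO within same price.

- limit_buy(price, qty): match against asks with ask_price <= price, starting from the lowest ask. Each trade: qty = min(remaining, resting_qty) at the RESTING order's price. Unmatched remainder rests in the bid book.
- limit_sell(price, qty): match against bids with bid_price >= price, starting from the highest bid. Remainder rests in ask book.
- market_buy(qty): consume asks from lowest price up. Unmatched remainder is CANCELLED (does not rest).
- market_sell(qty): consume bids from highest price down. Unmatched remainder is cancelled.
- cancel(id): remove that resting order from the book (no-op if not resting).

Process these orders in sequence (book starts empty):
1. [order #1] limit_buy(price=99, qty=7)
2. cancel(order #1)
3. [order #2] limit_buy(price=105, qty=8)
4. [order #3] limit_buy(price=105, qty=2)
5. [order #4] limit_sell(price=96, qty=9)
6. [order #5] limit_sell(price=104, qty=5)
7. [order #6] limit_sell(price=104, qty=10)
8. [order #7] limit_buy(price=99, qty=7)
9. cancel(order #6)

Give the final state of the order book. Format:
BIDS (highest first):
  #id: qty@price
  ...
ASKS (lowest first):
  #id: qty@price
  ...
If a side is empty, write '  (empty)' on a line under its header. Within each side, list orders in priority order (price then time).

After op 1 [order #1] limit_buy(price=99, qty=7): fills=none; bids=[#1:7@99] asks=[-]
After op 2 cancel(order #1): fills=none; bids=[-] asks=[-]
After op 3 [order #2] limit_buy(price=105, qty=8): fills=none; bids=[#2:8@105] asks=[-]
After op 4 [order #3] limit_buy(price=105, qty=2): fills=none; bids=[#2:8@105 #3:2@105] asks=[-]
After op 5 [order #4] limit_sell(price=96, qty=9): fills=#2x#4:8@105 #3x#4:1@105; bids=[#3:1@105] asks=[-]
After op 6 [order #5] limit_sell(price=104, qty=5): fills=#3x#5:1@105; bids=[-] asks=[#5:4@104]
After op 7 [order #6] limit_sell(price=104, qty=10): fills=none; bids=[-] asks=[#5:4@104 #6:10@104]
After op 8 [order #7] limit_buy(price=99, qty=7): fills=none; bids=[#7:7@99] asks=[#5:4@104 #6:10@104]
After op 9 cancel(order #6): fills=none; bids=[#7:7@99] asks=[#5:4@104]

Answer: BIDS (highest first):
  #7: 7@99
ASKS (lowest first):
  #5: 4@104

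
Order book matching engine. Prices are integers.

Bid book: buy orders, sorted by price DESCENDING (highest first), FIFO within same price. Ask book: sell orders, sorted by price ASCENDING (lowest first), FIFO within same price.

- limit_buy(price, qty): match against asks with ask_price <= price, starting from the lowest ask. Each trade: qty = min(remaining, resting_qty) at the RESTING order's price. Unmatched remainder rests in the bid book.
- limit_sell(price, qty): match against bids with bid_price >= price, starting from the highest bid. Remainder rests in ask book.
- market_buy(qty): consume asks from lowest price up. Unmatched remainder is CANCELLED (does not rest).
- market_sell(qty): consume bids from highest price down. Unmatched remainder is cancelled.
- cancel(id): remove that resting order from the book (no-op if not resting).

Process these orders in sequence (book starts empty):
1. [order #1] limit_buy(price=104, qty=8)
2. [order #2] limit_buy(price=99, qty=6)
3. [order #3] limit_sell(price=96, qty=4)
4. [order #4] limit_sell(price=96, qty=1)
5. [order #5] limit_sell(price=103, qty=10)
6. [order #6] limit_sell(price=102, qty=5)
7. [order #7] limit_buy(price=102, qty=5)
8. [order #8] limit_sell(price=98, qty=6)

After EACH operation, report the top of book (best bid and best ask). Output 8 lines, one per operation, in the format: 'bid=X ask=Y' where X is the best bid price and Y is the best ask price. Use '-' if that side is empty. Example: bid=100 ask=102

After op 1 [order #1] limit_buy(price=104, qty=8): fills=none; bids=[#1:8@104] asks=[-]
After op 2 [order #2] limit_buy(price=99, qty=6): fills=none; bids=[#1:8@104 #2:6@99] asks=[-]
After op 3 [order #3] limit_sell(price=96, qty=4): fills=#1x#3:4@104; bids=[#1:4@104 #2:6@99] asks=[-]
After op 4 [order #4] limit_sell(price=96, qty=1): fills=#1x#4:1@104; bids=[#1:3@104 #2:6@99] asks=[-]
After op 5 [order #5] limit_sell(price=103, qty=10): fills=#1x#5:3@104; bids=[#2:6@99] asks=[#5:7@103]
After op 6 [order #6] limit_sell(price=102, qty=5): fills=none; bids=[#2:6@99] asks=[#6:5@102 #5:7@103]
After op 7 [order #7] limit_buy(price=102, qty=5): fills=#7x#6:5@102; bids=[#2:6@99] asks=[#5:7@103]
After op 8 [order #8] limit_sell(price=98, qty=6): fills=#2x#8:6@99; bids=[-] asks=[#5:7@103]

Answer: bid=104 ask=-
bid=104 ask=-
bid=104 ask=-
bid=104 ask=-
bid=99 ask=103
bid=99 ask=102
bid=99 ask=103
bid=- ask=103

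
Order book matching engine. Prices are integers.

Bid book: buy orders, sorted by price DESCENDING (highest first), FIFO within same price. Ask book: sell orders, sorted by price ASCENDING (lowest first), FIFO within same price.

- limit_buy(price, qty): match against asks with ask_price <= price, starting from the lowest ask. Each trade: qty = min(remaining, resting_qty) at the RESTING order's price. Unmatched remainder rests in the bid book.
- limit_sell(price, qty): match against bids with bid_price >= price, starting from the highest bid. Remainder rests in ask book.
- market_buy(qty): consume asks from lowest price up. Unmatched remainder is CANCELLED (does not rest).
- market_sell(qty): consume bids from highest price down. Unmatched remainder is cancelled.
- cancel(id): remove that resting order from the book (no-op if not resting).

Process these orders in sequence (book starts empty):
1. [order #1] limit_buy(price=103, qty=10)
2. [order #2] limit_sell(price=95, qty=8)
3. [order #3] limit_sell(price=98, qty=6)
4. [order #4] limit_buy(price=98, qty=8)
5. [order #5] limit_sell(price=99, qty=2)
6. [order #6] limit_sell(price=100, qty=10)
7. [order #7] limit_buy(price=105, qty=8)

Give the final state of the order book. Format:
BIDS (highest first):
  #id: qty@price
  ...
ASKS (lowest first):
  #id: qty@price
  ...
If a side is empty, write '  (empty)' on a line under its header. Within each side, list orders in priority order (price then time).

After op 1 [order #1] limit_buy(price=103, qty=10): fills=none; bids=[#1:10@103] asks=[-]
After op 2 [order #2] limit_sell(price=95, qty=8): fills=#1x#2:8@103; bids=[#1:2@103] asks=[-]
After op 3 [order #3] limit_sell(price=98, qty=6): fills=#1x#3:2@103; bids=[-] asks=[#3:4@98]
After op 4 [order #4] limit_buy(price=98, qty=8): fills=#4x#3:4@98; bids=[#4:4@98] asks=[-]
After op 5 [order #5] limit_sell(price=99, qty=2): fills=none; bids=[#4:4@98] asks=[#5:2@99]
After op 6 [order #6] limit_sell(price=100, qty=10): fills=none; bids=[#4:4@98] asks=[#5:2@99 #6:10@100]
After op 7 [order #7] limit_buy(price=105, qty=8): fills=#7x#5:2@99 #7x#6:6@100; bids=[#4:4@98] asks=[#6:4@100]

Answer: BIDS (highest first):
  #4: 4@98
ASKS (lowest first):
  #6: 4@100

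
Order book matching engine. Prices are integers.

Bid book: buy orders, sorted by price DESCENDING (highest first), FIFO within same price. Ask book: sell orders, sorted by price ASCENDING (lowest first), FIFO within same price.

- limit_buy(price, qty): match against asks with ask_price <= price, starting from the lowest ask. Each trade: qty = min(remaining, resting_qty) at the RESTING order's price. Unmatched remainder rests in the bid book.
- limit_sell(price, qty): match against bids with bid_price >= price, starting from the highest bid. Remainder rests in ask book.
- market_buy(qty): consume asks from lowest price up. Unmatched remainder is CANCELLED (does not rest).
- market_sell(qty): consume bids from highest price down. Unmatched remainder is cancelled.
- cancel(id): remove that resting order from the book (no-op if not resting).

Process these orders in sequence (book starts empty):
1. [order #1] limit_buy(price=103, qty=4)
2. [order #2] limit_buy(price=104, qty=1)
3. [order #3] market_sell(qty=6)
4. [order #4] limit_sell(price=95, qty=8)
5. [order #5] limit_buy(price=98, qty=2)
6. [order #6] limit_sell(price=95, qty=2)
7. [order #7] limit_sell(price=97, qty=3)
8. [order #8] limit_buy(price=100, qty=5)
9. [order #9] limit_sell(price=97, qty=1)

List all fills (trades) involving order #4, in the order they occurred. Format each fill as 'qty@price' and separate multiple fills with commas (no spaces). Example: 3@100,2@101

After op 1 [order #1] limit_buy(price=103, qty=4): fills=none; bids=[#1:4@103] asks=[-]
After op 2 [order #2] limit_buy(price=104, qty=1): fills=none; bids=[#2:1@104 #1:4@103] asks=[-]
After op 3 [order #3] market_sell(qty=6): fills=#2x#3:1@104 #1x#3:4@103; bids=[-] asks=[-]
After op 4 [order #4] limit_sell(price=95, qty=8): fills=none; bids=[-] asks=[#4:8@95]
After op 5 [order #5] limit_buy(price=98, qty=2): fills=#5x#4:2@95; bids=[-] asks=[#4:6@95]
After op 6 [order #6] limit_sell(price=95, qty=2): fills=none; bids=[-] asks=[#4:6@95 #6:2@95]
After op 7 [order #7] limit_sell(price=97, qty=3): fills=none; bids=[-] asks=[#4:6@95 #6:2@95 #7:3@97]
After op 8 [order #8] limit_buy(price=100, qty=5): fills=#8x#4:5@95; bids=[-] asks=[#4:1@95 #6:2@95 #7:3@97]
After op 9 [order #9] limit_sell(price=97, qty=1): fills=none; bids=[-] asks=[#4:1@95 #6:2@95 #7:3@97 #9:1@97]

Answer: 2@95,5@95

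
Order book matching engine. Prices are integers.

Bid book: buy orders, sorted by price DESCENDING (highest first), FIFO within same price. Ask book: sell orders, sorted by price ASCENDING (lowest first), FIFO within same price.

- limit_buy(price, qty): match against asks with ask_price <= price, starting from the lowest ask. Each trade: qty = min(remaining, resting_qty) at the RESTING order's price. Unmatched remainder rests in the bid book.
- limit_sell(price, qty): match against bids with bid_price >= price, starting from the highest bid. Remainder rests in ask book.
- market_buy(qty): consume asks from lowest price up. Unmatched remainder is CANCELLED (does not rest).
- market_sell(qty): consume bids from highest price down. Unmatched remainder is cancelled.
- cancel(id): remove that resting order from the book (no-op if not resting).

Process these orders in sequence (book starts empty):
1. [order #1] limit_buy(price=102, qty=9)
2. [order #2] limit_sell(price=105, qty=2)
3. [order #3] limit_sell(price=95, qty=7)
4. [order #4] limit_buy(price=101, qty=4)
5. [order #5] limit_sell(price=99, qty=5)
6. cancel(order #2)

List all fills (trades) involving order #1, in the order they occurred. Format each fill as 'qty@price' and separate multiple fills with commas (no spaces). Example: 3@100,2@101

After op 1 [order #1] limit_buy(price=102, qty=9): fills=none; bids=[#1:9@102] asks=[-]
After op 2 [order #2] limit_sell(price=105, qty=2): fills=none; bids=[#1:9@102] asks=[#2:2@105]
After op 3 [order #3] limit_sell(price=95, qty=7): fills=#1x#3:7@102; bids=[#1:2@102] asks=[#2:2@105]
After op 4 [order #4] limit_buy(price=101, qty=4): fills=none; bids=[#1:2@102 #4:4@101] asks=[#2:2@105]
After op 5 [order #5] limit_sell(price=99, qty=5): fills=#1x#5:2@102 #4x#5:3@101; bids=[#4:1@101] asks=[#2:2@105]
After op 6 cancel(order #2): fills=none; bids=[#4:1@101] asks=[-]

Answer: 7@102,2@102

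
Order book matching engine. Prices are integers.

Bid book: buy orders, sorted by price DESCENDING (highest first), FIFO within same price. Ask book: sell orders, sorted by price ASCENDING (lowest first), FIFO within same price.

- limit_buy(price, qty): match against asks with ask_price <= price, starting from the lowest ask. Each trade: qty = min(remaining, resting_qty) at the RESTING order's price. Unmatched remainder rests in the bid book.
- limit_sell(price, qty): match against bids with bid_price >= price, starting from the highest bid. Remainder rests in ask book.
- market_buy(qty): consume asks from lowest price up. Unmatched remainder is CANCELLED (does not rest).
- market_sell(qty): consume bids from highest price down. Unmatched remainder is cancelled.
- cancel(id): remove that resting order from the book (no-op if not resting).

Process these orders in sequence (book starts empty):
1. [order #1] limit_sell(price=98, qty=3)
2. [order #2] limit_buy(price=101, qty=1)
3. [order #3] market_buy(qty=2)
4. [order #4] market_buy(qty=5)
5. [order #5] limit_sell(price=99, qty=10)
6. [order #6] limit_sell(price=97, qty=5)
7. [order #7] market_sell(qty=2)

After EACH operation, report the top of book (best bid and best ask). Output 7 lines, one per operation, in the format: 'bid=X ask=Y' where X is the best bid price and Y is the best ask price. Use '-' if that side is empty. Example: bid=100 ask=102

Answer: bid=- ask=98
bid=- ask=98
bid=- ask=-
bid=- ask=-
bid=- ask=99
bid=- ask=97
bid=- ask=97

Derivation:
After op 1 [order #1] limit_sell(price=98, qty=3): fills=none; bids=[-] asks=[#1:3@98]
After op 2 [order #2] limit_buy(price=101, qty=1): fills=#2x#1:1@98; bids=[-] asks=[#1:2@98]
After op 3 [order #3] market_buy(qty=2): fills=#3x#1:2@98; bids=[-] asks=[-]
After op 4 [order #4] market_buy(qty=5): fills=none; bids=[-] asks=[-]
After op 5 [order #5] limit_sell(price=99, qty=10): fills=none; bids=[-] asks=[#5:10@99]
After op 6 [order #6] limit_sell(price=97, qty=5): fills=none; bids=[-] asks=[#6:5@97 #5:10@99]
After op 7 [order #7] market_sell(qty=2): fills=none; bids=[-] asks=[#6:5@97 #5:10@99]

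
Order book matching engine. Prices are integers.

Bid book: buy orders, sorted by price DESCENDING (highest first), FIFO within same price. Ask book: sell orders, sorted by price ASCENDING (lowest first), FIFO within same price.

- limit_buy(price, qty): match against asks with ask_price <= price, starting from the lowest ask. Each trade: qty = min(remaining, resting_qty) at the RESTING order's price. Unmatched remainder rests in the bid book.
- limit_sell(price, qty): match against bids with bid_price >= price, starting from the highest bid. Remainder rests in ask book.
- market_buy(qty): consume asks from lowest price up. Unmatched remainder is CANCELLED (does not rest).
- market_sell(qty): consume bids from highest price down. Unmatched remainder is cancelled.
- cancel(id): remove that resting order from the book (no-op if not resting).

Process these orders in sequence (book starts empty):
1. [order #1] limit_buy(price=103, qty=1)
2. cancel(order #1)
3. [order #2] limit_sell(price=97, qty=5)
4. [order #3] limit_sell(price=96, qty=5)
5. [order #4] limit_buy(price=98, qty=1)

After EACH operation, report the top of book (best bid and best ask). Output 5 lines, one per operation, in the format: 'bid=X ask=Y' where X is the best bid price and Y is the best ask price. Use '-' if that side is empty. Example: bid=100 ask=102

Answer: bid=103 ask=-
bid=- ask=-
bid=- ask=97
bid=- ask=96
bid=- ask=96

Derivation:
After op 1 [order #1] limit_buy(price=103, qty=1): fills=none; bids=[#1:1@103] asks=[-]
After op 2 cancel(order #1): fills=none; bids=[-] asks=[-]
After op 3 [order #2] limit_sell(price=97, qty=5): fills=none; bids=[-] asks=[#2:5@97]
After op 4 [order #3] limit_sell(price=96, qty=5): fills=none; bids=[-] asks=[#3:5@96 #2:5@97]
After op 5 [order #4] limit_buy(price=98, qty=1): fills=#4x#3:1@96; bids=[-] asks=[#3:4@96 #2:5@97]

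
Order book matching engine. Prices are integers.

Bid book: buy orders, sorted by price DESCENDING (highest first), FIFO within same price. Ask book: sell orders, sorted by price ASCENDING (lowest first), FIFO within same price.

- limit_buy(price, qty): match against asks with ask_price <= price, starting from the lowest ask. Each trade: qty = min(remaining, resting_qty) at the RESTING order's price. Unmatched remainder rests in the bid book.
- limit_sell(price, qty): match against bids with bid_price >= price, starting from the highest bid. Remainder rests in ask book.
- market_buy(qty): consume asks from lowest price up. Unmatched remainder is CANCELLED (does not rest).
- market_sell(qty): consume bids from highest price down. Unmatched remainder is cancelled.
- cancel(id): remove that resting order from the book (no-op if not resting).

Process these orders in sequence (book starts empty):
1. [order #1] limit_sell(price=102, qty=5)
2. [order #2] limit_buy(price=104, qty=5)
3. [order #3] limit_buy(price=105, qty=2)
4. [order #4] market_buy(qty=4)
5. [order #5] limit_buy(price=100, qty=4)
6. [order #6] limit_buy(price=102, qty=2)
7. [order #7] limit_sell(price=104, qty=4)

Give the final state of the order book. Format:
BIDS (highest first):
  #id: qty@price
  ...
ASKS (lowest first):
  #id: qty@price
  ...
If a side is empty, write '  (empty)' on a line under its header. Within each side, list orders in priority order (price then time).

Answer: BIDS (highest first):
  #6: 2@102
  #5: 4@100
ASKS (lowest first):
  #7: 2@104

Derivation:
After op 1 [order #1] limit_sell(price=102, qty=5): fills=none; bids=[-] asks=[#1:5@102]
After op 2 [order #2] limit_buy(price=104, qty=5): fills=#2x#1:5@102; bids=[-] asks=[-]
After op 3 [order #3] limit_buy(price=105, qty=2): fills=none; bids=[#3:2@105] asks=[-]
After op 4 [order #4] market_buy(qty=4): fills=none; bids=[#3:2@105] asks=[-]
After op 5 [order #5] limit_buy(price=100, qty=4): fills=none; bids=[#3:2@105 #5:4@100] asks=[-]
After op 6 [order #6] limit_buy(price=102, qty=2): fills=none; bids=[#3:2@105 #6:2@102 #5:4@100] asks=[-]
After op 7 [order #7] limit_sell(price=104, qty=4): fills=#3x#7:2@105; bids=[#6:2@102 #5:4@100] asks=[#7:2@104]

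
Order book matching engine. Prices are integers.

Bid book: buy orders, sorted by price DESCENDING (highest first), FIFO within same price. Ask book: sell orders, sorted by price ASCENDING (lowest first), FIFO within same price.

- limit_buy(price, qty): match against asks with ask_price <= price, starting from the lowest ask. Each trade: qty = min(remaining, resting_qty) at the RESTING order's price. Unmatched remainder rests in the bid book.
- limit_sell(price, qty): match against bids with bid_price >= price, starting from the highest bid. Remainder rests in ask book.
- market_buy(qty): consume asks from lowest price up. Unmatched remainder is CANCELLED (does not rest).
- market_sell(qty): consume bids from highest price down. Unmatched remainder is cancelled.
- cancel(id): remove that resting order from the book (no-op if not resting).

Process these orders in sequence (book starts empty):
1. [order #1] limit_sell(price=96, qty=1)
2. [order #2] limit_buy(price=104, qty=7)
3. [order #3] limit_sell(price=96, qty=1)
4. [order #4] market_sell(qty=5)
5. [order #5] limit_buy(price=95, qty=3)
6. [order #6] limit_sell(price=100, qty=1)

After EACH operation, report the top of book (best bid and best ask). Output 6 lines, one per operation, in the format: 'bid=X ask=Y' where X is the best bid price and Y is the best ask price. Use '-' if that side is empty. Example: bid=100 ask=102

After op 1 [order #1] limit_sell(price=96, qty=1): fills=none; bids=[-] asks=[#1:1@96]
After op 2 [order #2] limit_buy(price=104, qty=7): fills=#2x#1:1@96; bids=[#2:6@104] asks=[-]
After op 3 [order #3] limit_sell(price=96, qty=1): fills=#2x#3:1@104; bids=[#2:5@104] asks=[-]
After op 4 [order #4] market_sell(qty=5): fills=#2x#4:5@104; bids=[-] asks=[-]
After op 5 [order #5] limit_buy(price=95, qty=3): fills=none; bids=[#5:3@95] asks=[-]
After op 6 [order #6] limit_sell(price=100, qty=1): fills=none; bids=[#5:3@95] asks=[#6:1@100]

Answer: bid=- ask=96
bid=104 ask=-
bid=104 ask=-
bid=- ask=-
bid=95 ask=-
bid=95 ask=100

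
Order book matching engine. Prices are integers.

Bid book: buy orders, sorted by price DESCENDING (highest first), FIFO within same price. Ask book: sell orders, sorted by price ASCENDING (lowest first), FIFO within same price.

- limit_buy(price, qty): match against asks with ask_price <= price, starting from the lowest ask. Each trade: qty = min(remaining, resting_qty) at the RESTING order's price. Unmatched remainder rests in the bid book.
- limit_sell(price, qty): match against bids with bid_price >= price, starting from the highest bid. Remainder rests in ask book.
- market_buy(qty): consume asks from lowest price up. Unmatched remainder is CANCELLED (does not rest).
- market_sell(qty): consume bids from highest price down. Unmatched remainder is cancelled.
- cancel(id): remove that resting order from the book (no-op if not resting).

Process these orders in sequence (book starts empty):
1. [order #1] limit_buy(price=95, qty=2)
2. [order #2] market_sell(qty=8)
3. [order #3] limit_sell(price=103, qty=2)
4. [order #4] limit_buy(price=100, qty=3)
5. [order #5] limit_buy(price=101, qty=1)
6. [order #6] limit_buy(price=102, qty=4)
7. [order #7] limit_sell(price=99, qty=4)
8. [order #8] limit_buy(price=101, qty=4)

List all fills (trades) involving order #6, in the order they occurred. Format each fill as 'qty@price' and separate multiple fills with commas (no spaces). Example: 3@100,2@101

After op 1 [order #1] limit_buy(price=95, qty=2): fills=none; bids=[#1:2@95] asks=[-]
After op 2 [order #2] market_sell(qty=8): fills=#1x#2:2@95; bids=[-] asks=[-]
After op 3 [order #3] limit_sell(price=103, qty=2): fills=none; bids=[-] asks=[#3:2@103]
After op 4 [order #4] limit_buy(price=100, qty=3): fills=none; bids=[#4:3@100] asks=[#3:2@103]
After op 5 [order #5] limit_buy(price=101, qty=1): fills=none; bids=[#5:1@101 #4:3@100] asks=[#3:2@103]
After op 6 [order #6] limit_buy(price=102, qty=4): fills=none; bids=[#6:4@102 #5:1@101 #4:3@100] asks=[#3:2@103]
After op 7 [order #7] limit_sell(price=99, qty=4): fills=#6x#7:4@102; bids=[#5:1@101 #4:3@100] asks=[#3:2@103]
After op 8 [order #8] limit_buy(price=101, qty=4): fills=none; bids=[#5:1@101 #8:4@101 #4:3@100] asks=[#3:2@103]

Answer: 4@102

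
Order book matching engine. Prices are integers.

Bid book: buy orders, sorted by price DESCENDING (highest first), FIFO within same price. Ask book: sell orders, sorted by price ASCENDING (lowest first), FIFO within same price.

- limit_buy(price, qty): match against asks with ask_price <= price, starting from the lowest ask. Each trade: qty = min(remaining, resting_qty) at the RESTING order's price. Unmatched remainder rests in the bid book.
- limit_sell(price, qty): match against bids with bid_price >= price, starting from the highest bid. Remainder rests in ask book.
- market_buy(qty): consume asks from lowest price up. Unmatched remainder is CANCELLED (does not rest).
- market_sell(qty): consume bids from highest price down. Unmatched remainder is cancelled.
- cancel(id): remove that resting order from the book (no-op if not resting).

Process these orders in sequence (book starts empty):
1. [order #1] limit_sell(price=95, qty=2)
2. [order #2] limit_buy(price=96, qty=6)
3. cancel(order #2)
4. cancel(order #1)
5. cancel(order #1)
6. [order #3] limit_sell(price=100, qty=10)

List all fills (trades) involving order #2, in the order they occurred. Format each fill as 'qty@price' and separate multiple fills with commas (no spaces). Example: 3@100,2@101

Answer: 2@95

Derivation:
After op 1 [order #1] limit_sell(price=95, qty=2): fills=none; bids=[-] asks=[#1:2@95]
After op 2 [order #2] limit_buy(price=96, qty=6): fills=#2x#1:2@95; bids=[#2:4@96] asks=[-]
After op 3 cancel(order #2): fills=none; bids=[-] asks=[-]
After op 4 cancel(order #1): fills=none; bids=[-] asks=[-]
After op 5 cancel(order #1): fills=none; bids=[-] asks=[-]
After op 6 [order #3] limit_sell(price=100, qty=10): fills=none; bids=[-] asks=[#3:10@100]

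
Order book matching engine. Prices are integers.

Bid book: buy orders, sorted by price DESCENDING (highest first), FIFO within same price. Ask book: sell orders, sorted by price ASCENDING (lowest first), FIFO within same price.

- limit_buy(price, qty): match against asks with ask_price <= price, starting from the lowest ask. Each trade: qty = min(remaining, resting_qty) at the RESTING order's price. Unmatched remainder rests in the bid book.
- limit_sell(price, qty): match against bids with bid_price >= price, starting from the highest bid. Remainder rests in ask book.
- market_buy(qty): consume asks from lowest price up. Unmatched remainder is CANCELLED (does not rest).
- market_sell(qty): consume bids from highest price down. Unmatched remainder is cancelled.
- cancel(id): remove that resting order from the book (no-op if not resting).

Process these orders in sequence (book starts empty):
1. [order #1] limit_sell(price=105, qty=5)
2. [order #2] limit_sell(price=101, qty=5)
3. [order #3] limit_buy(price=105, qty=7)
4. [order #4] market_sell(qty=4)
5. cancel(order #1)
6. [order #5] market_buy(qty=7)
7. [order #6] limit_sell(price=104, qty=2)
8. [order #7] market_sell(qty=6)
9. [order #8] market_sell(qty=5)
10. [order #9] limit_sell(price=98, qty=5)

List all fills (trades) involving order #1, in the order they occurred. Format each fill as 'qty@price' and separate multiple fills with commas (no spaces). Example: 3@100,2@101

Answer: 2@105

Derivation:
After op 1 [order #1] limit_sell(price=105, qty=5): fills=none; bids=[-] asks=[#1:5@105]
After op 2 [order #2] limit_sell(price=101, qty=5): fills=none; bids=[-] asks=[#2:5@101 #1:5@105]
After op 3 [order #3] limit_buy(price=105, qty=7): fills=#3x#2:5@101 #3x#1:2@105; bids=[-] asks=[#1:3@105]
After op 4 [order #4] market_sell(qty=4): fills=none; bids=[-] asks=[#1:3@105]
After op 5 cancel(order #1): fills=none; bids=[-] asks=[-]
After op 6 [order #5] market_buy(qty=7): fills=none; bids=[-] asks=[-]
After op 7 [order #6] limit_sell(price=104, qty=2): fills=none; bids=[-] asks=[#6:2@104]
After op 8 [order #7] market_sell(qty=6): fills=none; bids=[-] asks=[#6:2@104]
After op 9 [order #8] market_sell(qty=5): fills=none; bids=[-] asks=[#6:2@104]
After op 10 [order #9] limit_sell(price=98, qty=5): fills=none; bids=[-] asks=[#9:5@98 #6:2@104]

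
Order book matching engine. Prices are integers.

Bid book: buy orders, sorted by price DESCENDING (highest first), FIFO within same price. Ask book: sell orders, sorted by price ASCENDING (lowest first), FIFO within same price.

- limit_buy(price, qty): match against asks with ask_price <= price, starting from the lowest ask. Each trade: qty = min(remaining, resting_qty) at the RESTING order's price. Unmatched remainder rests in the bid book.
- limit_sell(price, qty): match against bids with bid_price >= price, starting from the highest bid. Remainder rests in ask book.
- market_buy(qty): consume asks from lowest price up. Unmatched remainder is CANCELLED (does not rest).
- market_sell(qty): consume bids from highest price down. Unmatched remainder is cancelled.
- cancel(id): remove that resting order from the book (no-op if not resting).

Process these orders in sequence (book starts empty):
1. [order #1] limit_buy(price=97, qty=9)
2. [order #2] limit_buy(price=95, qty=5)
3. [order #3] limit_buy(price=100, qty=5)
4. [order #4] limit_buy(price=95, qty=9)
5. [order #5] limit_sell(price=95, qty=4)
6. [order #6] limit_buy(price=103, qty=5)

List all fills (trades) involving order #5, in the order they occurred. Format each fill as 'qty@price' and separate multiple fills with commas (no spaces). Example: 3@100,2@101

Answer: 4@100

Derivation:
After op 1 [order #1] limit_buy(price=97, qty=9): fills=none; bids=[#1:9@97] asks=[-]
After op 2 [order #2] limit_buy(price=95, qty=5): fills=none; bids=[#1:9@97 #2:5@95] asks=[-]
After op 3 [order #3] limit_buy(price=100, qty=5): fills=none; bids=[#3:5@100 #1:9@97 #2:5@95] asks=[-]
After op 4 [order #4] limit_buy(price=95, qty=9): fills=none; bids=[#3:5@100 #1:9@97 #2:5@95 #4:9@95] asks=[-]
After op 5 [order #5] limit_sell(price=95, qty=4): fills=#3x#5:4@100; bids=[#3:1@100 #1:9@97 #2:5@95 #4:9@95] asks=[-]
After op 6 [order #6] limit_buy(price=103, qty=5): fills=none; bids=[#6:5@103 #3:1@100 #1:9@97 #2:5@95 #4:9@95] asks=[-]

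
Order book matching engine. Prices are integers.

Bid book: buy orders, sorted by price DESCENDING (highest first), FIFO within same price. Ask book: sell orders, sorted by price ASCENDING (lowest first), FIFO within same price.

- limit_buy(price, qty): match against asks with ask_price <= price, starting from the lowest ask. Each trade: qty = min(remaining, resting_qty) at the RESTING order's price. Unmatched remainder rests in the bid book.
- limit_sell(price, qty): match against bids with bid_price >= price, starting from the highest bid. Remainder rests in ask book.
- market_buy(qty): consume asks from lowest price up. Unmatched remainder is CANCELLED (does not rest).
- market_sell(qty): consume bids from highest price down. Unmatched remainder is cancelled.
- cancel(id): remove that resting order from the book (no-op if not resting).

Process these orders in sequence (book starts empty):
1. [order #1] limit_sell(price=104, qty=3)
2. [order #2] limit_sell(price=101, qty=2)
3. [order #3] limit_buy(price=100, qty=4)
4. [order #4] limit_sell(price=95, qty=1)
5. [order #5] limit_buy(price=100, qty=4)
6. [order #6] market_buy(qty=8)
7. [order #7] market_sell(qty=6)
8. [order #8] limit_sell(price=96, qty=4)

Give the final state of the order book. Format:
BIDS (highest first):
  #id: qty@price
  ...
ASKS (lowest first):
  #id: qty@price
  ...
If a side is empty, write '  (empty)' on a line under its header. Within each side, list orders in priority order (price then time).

Answer: BIDS (highest first):
  (empty)
ASKS (lowest first):
  #8: 3@96

Derivation:
After op 1 [order #1] limit_sell(price=104, qty=3): fills=none; bids=[-] asks=[#1:3@104]
After op 2 [order #2] limit_sell(price=101, qty=2): fills=none; bids=[-] asks=[#2:2@101 #1:3@104]
After op 3 [order #3] limit_buy(price=100, qty=4): fills=none; bids=[#3:4@100] asks=[#2:2@101 #1:3@104]
After op 4 [order #4] limit_sell(price=95, qty=1): fills=#3x#4:1@100; bids=[#3:3@100] asks=[#2:2@101 #1:3@104]
After op 5 [order #5] limit_buy(price=100, qty=4): fills=none; bids=[#3:3@100 #5:4@100] asks=[#2:2@101 #1:3@104]
After op 6 [order #6] market_buy(qty=8): fills=#6x#2:2@101 #6x#1:3@104; bids=[#3:3@100 #5:4@100] asks=[-]
After op 7 [order #7] market_sell(qty=6): fills=#3x#7:3@100 #5x#7:3@100; bids=[#5:1@100] asks=[-]
After op 8 [order #8] limit_sell(price=96, qty=4): fills=#5x#8:1@100; bids=[-] asks=[#8:3@96]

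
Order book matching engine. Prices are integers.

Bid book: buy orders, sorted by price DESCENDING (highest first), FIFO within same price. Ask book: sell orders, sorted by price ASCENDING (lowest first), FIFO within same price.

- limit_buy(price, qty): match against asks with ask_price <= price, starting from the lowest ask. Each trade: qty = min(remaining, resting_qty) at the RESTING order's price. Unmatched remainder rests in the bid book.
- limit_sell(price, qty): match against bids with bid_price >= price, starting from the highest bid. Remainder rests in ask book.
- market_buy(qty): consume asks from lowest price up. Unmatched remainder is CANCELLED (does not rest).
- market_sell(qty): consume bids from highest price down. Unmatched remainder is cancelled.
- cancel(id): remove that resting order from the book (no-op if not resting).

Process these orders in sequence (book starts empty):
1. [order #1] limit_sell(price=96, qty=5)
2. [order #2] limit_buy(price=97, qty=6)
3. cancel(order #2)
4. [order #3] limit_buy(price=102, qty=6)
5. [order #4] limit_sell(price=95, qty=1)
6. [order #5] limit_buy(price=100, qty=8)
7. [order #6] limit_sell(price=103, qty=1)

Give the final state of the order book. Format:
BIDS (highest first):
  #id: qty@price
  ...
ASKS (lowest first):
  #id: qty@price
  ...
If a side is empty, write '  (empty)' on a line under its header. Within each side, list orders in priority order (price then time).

Answer: BIDS (highest first):
  #3: 5@102
  #5: 8@100
ASKS (lowest first):
  #6: 1@103

Derivation:
After op 1 [order #1] limit_sell(price=96, qty=5): fills=none; bids=[-] asks=[#1:5@96]
After op 2 [order #2] limit_buy(price=97, qty=6): fills=#2x#1:5@96; bids=[#2:1@97] asks=[-]
After op 3 cancel(order #2): fills=none; bids=[-] asks=[-]
After op 4 [order #3] limit_buy(price=102, qty=6): fills=none; bids=[#3:6@102] asks=[-]
After op 5 [order #4] limit_sell(price=95, qty=1): fills=#3x#4:1@102; bids=[#3:5@102] asks=[-]
After op 6 [order #5] limit_buy(price=100, qty=8): fills=none; bids=[#3:5@102 #5:8@100] asks=[-]
After op 7 [order #6] limit_sell(price=103, qty=1): fills=none; bids=[#3:5@102 #5:8@100] asks=[#6:1@103]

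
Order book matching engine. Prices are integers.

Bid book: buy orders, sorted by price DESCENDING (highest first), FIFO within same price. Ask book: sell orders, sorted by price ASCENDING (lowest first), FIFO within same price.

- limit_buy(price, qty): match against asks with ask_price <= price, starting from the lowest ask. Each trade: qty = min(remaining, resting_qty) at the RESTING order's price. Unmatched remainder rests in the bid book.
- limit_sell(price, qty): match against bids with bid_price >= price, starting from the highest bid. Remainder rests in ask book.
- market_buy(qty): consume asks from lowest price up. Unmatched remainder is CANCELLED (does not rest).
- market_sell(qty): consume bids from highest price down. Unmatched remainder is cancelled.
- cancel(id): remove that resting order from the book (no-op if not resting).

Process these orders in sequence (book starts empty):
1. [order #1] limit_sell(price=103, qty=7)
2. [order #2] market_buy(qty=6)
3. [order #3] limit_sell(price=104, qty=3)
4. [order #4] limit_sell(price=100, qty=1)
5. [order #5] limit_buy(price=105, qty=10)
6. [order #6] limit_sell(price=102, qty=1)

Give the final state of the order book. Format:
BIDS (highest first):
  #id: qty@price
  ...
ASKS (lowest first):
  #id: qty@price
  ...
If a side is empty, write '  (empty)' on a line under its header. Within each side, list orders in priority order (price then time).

After op 1 [order #1] limit_sell(price=103, qty=7): fills=none; bids=[-] asks=[#1:7@103]
After op 2 [order #2] market_buy(qty=6): fills=#2x#1:6@103; bids=[-] asks=[#1:1@103]
After op 3 [order #3] limit_sell(price=104, qty=3): fills=none; bids=[-] asks=[#1:1@103 #3:3@104]
After op 4 [order #4] limit_sell(price=100, qty=1): fills=none; bids=[-] asks=[#4:1@100 #1:1@103 #3:3@104]
After op 5 [order #5] limit_buy(price=105, qty=10): fills=#5x#4:1@100 #5x#1:1@103 #5x#3:3@104; bids=[#5:5@105] asks=[-]
After op 6 [order #6] limit_sell(price=102, qty=1): fills=#5x#6:1@105; bids=[#5:4@105] asks=[-]

Answer: BIDS (highest first):
  #5: 4@105
ASKS (lowest first):
  (empty)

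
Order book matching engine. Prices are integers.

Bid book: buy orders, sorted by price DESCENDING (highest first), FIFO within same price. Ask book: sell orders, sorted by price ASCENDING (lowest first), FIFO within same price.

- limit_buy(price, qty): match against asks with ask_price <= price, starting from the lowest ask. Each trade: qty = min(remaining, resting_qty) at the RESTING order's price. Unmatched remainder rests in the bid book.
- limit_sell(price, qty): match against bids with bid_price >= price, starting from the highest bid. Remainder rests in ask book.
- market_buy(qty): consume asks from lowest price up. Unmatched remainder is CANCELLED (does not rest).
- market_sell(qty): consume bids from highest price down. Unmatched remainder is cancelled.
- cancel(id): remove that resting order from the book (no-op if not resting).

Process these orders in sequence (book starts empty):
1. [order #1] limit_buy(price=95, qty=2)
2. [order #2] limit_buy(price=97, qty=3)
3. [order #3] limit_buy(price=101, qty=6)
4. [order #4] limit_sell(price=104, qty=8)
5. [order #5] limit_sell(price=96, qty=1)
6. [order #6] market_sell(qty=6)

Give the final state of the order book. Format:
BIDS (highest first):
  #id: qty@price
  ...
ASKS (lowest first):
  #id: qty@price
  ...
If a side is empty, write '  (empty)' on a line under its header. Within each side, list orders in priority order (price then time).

Answer: BIDS (highest first):
  #2: 2@97
  #1: 2@95
ASKS (lowest first):
  #4: 8@104

Derivation:
After op 1 [order #1] limit_buy(price=95, qty=2): fills=none; bids=[#1:2@95] asks=[-]
After op 2 [order #2] limit_buy(price=97, qty=3): fills=none; bids=[#2:3@97 #1:2@95] asks=[-]
After op 3 [order #3] limit_buy(price=101, qty=6): fills=none; bids=[#3:6@101 #2:3@97 #1:2@95] asks=[-]
After op 4 [order #4] limit_sell(price=104, qty=8): fills=none; bids=[#3:6@101 #2:3@97 #1:2@95] asks=[#4:8@104]
After op 5 [order #5] limit_sell(price=96, qty=1): fills=#3x#5:1@101; bids=[#3:5@101 #2:3@97 #1:2@95] asks=[#4:8@104]
After op 6 [order #6] market_sell(qty=6): fills=#3x#6:5@101 #2x#6:1@97; bids=[#2:2@97 #1:2@95] asks=[#4:8@104]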